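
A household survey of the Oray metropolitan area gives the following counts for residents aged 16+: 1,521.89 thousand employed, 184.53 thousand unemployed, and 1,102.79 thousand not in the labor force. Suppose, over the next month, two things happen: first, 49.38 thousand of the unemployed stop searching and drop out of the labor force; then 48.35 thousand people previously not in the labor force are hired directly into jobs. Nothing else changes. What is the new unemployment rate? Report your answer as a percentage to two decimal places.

Initially, labor force = 1,521.89 + 184.53 = 1,706.42 thousand, so u = 184.53/1,706.42 = 10.81%.
After the first change, unemployed and labor force both fall by 49.38 → E = 1,521.89, U = 135.15, labor force = 1,657.04 thousand.
After the second change, employed and labor force both rise by 48.35; unemployed unchanged → E = 1,570.24, U = 135.15, labor force = 1,705.39 thousand.
New unemployment rate = 135.15 / 1,705.39 = 7.92%.

New unemployment rate ≈ 7.92%.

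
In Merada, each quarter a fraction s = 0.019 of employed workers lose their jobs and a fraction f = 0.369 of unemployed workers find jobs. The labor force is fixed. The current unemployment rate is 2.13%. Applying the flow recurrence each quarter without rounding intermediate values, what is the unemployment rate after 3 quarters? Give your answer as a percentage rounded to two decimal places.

Unemployment rate after three quarters ≈ 4.26%.

With a fixed labor force, u_{t+1} = u_t + s·(1−u_t) − f·u_t = u_t·(1−s−f) + s.
Here 1−s−f = 0.612 and s = 0.019.
u_1 = 0.021300 × 0.612 + 0.019 = 0.032036.
u_2 = 0.032036 × 0.612 + 0.019 = 0.038606.
u_3 = 0.038606 × 0.612 + 0.019 = 0.042627.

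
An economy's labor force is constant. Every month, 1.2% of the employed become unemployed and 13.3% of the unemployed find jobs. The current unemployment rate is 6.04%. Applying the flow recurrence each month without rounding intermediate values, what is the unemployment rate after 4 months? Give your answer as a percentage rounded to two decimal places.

Unemployment rate after four months ≈ 7.08%.

With a fixed labor force, u_{t+1} = u_t + s·(1−u_t) − f·u_t = u_t·(1−s−f) + s.
Here 1−s−f = 0.855 and s = 0.012.
u_1 = 0.060400 × 0.855 + 0.012 = 0.063642.
u_2 = 0.063642 × 0.855 + 0.012 = 0.066414.
u_3 = 0.066414 × 0.855 + 0.012 = 0.068784.
u_4 = 0.068784 × 0.855 + 0.012 = 0.070810.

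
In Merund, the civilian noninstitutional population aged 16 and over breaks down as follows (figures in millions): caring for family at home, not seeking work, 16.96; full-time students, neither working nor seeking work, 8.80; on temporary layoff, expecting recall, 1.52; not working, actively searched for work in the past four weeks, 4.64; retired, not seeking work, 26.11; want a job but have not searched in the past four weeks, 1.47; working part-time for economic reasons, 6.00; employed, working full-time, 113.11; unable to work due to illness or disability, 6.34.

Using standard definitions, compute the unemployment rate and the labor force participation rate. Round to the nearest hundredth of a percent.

Employed = 6.00 + 113.11 = 119.11 million (anyone who worked, including part-time for economic reasons, counts as employed).
Unemployed = 1.52 + 4.64 = 6.16 million (jobless and actively searching, or on temporary layoff).
Labor force = 119.11 + 6.16 = 125.27 million.
Not in labor force = 16.96 + 8.80 + 26.11 + 1.47 + 6.34 = 59.68 million (those not working and not actively searching are outside the labor force — including those who want a job but have given up searching).
Civilian working-age population = 125.27 + 59.68 = 184.95 million.
Unemployment rate = 6.16 / 125.27 = 4.92%.
Labor force participation rate = 125.27 / 184.95 = 67.73%.

Unemployment rate ≈ 4.92%; labor force participation rate ≈ 67.73%.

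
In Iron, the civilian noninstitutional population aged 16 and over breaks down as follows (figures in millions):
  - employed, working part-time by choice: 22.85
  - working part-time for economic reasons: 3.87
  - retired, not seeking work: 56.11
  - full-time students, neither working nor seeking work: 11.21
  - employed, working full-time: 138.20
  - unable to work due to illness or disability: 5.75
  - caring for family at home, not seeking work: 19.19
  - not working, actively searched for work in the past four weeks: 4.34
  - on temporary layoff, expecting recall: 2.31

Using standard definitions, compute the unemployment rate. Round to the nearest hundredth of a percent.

Employed = 22.85 + 3.87 + 138.20 = 164.92 million (anyone who worked, including part-time for economic reasons, counts as employed).
Unemployed = 4.34 + 2.31 = 6.65 million (jobless and actively searching, or on temporary layoff).
Labor force = 164.92 + 6.65 = 171.57 million.
Unemployment rate = 6.65 / 171.57 = 3.88%.

Unemployment rate ≈ 3.88%.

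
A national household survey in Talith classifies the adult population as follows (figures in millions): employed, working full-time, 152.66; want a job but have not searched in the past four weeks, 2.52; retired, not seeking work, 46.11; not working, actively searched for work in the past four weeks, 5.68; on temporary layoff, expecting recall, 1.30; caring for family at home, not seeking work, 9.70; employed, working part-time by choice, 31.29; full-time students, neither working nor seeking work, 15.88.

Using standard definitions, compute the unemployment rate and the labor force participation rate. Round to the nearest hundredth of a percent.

Unemployment rate ≈ 3.66%; labor force participation rate ≈ 72.01%.

Employed = 152.66 + 31.29 = 183.95 million.
Unemployed = 5.68 + 1.30 = 6.98 million (jobless and actively searching, or on temporary layoff).
Labor force = 183.95 + 6.98 = 190.93 million.
Not in labor force = 2.52 + 46.11 + 9.70 + 15.88 = 74.21 million (those not working and not actively searching are outside the labor force — including those who want a job but have given up searching).
Civilian working-age population = 190.93 + 74.21 = 265.14 million.
Unemployment rate = 6.98 / 190.93 = 3.66%.
Labor force participation rate = 190.93 / 265.14 = 72.01%.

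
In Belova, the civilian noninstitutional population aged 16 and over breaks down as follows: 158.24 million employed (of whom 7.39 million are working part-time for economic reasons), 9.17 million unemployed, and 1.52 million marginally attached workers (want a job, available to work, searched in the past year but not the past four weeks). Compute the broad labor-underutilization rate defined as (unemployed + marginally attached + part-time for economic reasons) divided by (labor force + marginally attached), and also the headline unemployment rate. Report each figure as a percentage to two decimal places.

Broad underutilization rate ≈ 10.70%; headline unemployment rate ≈ 5.48%.

Labor force = 158.24 + 9.17 = 167.41 million.
Numerator = 9.17 + 1.52 + 7.39 = 18.08 million.
Denominator = 167.41 + 1.52 = 168.93 million.
Broad rate = 18.08 / 168.93 = 10.70%.
Headline unemployment rate = 9.17 / 167.41 = 5.48%.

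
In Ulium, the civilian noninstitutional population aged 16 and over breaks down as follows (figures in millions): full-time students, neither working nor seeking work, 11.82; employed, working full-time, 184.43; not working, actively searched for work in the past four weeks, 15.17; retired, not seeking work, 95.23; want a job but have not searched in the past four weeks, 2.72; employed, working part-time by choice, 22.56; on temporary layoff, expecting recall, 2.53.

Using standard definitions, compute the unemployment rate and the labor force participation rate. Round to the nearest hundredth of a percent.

Unemployment rate ≈ 7.88%; labor force participation rate ≈ 67.18%.

Employed = 184.43 + 22.56 = 206.99 million.
Unemployed = 15.17 + 2.53 = 17.70 million (jobless and actively searching, or on temporary layoff).
Labor force = 206.99 + 17.70 = 224.69 million.
Not in labor force = 11.82 + 95.23 + 2.72 = 109.77 million (those not working and not actively searching are outside the labor force — including those who want a job but have given up searching).
Civilian working-age population = 224.69 + 109.77 = 334.46 million.
Unemployment rate = 17.70 / 224.69 = 7.88%.
Labor force participation rate = 224.69 / 334.46 = 67.18%.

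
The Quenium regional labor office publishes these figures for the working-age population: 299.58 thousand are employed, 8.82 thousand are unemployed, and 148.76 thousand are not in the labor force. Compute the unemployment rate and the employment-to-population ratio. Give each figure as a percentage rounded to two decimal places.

Labor force = employed + unemployed = 299.58 + 8.82 = 308.40 thousand.
Working-age population = 308.40 + 148.76 = 457.16 thousand.
Unemployment rate = 8.82 / 308.40 = 2.86%.
Employment-population ratio = 299.58 / 457.16 = 65.53%.

Unemployment rate ≈ 2.86%; employment-population ratio ≈ 65.53%.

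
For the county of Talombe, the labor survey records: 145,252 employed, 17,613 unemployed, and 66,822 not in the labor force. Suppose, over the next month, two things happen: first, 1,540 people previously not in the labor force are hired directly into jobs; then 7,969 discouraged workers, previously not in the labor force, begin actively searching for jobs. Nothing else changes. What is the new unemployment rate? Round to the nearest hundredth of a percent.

Initially, labor force = 145,252 + 17,613 = 162,865, so u = 17,613/162,865 = 10.81%.
After the first change, employed and labor force both rise by 1,540; unemployed unchanged → E = 146,792, U = 17,613, labor force = 164,405.
After the second change, unemployed and labor force both rise by 7,969 → E = 146,792, U = 25,582, labor force = 172,374.
New unemployment rate = 25,582 / 172,374 = 14.84%.

New unemployment rate ≈ 14.84%.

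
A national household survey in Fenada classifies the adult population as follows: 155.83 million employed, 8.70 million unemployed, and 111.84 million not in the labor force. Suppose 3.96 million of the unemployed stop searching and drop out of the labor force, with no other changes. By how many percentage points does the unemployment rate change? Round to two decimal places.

Initially, labor force = 155.83 + 8.70 = 164.53 million, so u = 8.70/164.53 = 5.29%.
After the change, unemployed and labor force both fall by 3.96 → E = 155.83, U = 4.74, labor force = 160.57 million.
New unemployment rate = 4.74 / 160.57 = 2.95%.
Change = 2.95% − 5.29% = −2.34 percentage points.

The unemployment rate changes by −2.34 percentage points.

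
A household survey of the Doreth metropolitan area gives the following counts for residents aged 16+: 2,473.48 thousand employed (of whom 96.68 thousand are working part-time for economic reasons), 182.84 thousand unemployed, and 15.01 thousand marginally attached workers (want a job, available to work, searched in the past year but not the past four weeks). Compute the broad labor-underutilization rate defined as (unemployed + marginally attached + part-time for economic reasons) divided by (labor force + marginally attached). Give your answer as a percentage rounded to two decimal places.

Labor force = 2,473.48 + 182.84 = 2,656.32 thousand.
Numerator = 182.84 + 15.01 + 96.68 = 294.53 thousand.
Denominator = 2,656.32 + 15.01 = 2,671.33 thousand.
Broad rate = 294.53 / 2,671.33 = 11.03%.

Broad underutilization rate ≈ 11.03%.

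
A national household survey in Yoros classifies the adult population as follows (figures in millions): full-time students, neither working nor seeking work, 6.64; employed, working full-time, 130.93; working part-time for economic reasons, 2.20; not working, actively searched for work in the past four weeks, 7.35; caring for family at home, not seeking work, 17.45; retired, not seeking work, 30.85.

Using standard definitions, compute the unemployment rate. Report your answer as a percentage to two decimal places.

Employed = 130.93 + 2.20 = 133.13 million (anyone who worked, including part-time for economic reasons, counts as employed).
Unemployed = 7.35 million.
Labor force = 133.13 + 7.35 = 140.48 million.
Unemployment rate = 7.35 / 140.48 = 5.23%.

Unemployment rate ≈ 5.23%.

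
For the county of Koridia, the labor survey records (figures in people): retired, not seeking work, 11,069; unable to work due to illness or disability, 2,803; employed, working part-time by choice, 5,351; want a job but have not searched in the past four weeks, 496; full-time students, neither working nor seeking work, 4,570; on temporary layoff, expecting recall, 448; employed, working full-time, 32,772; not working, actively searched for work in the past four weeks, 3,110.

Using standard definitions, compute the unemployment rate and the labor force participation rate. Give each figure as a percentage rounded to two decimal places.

Unemployment rate ≈ 8.54%; labor force participation rate ≈ 68.76%.

Employed = 5,351 + 32,772 = 38,123.
Unemployed = 448 + 3,110 = 3,558 (jobless and actively searching, or on temporary layoff).
Labor force = 38,123 + 3,558 = 41,681.
Not in labor force = 11,069 + 2,803 + 496 + 4,570 = 18,938 (those not working and not actively searching are outside the labor force — including those who want a job but have given up searching).
Civilian working-age population = 41,681 + 18,938 = 60,619.
Unemployment rate = 3,558 / 41,681 = 8.54%.
Labor force participation rate = 41,681 / 60,619 = 68.76%.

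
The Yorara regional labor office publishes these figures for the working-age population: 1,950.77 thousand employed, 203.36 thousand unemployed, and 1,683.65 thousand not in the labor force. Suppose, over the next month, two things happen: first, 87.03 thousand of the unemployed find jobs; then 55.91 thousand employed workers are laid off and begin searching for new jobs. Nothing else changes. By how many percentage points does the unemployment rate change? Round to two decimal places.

The unemployment rate changes by −1.44 percentage points.

Initially, labor force = 1,950.77 + 203.36 = 2,154.13 thousand, so u = 203.36/2,154.13 = 9.44%.
After the first change, unemployed falls and employed rises by 87.03; labor force unchanged → E = 2,037.80, U = 116.33, labor force = 2,154.13 thousand.
After the second change, employed falls and unemployed rises by 55.91; labor force unchanged → E = 1,981.89, U = 172.24, labor force = 2,154.13 thousand.
New unemployment rate = 172.24 / 2,154.13 = 8.00%.
Change = 8.00% − 9.44% = −1.44 percentage points.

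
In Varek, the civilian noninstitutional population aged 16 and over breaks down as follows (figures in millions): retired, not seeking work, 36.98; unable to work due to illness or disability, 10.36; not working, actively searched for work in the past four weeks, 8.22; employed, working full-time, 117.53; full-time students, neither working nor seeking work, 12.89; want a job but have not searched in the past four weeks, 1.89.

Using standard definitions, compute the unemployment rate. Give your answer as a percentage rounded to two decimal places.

Employed = 117.53 million.
Unemployed = 8.22 million.
Labor force = 117.53 + 8.22 = 125.75 million.
Unemployment rate = 8.22 / 125.75 = 6.54%.

Unemployment rate ≈ 6.54%.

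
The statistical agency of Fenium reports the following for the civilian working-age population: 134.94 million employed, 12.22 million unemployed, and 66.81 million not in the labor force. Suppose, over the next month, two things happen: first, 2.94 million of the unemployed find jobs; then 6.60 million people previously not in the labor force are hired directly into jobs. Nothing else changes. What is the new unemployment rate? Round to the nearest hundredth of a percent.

New unemployment rate ≈ 6.04%.

Initially, labor force = 134.94 + 12.22 = 147.16 million, so u = 12.22/147.16 = 8.30%.
After the first change, unemployed falls and employed rises by 2.94; labor force unchanged → E = 137.88, U = 9.28, labor force = 147.16 million.
After the second change, employed and labor force both rise by 6.60; unemployed unchanged → E = 144.48, U = 9.28, labor force = 153.76 million.
New unemployment rate = 9.28 / 153.76 = 6.04%.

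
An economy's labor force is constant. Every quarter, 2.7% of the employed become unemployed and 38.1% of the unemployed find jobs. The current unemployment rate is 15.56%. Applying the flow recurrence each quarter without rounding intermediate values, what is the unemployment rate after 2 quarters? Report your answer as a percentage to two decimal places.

With a fixed labor force, u_{t+1} = u_t + s·(1−u_t) − f·u_t = u_t·(1−s−f) + s.
Here 1−s−f = 0.592 and s = 0.027.
u_1 = 0.155600 × 0.592 + 0.027 = 0.119115.
u_2 = 0.119115 × 0.592 + 0.027 = 0.097516.

Unemployment rate after two quarters ≈ 9.75%.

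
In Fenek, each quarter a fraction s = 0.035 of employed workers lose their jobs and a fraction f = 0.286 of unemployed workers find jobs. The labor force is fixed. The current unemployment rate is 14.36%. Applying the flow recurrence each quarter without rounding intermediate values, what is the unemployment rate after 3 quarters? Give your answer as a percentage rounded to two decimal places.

With a fixed labor force, u_{t+1} = u_t + s·(1−u_t) − f·u_t = u_t·(1−s−f) + s.
Here 1−s−f = 0.679 and s = 0.035.
u_1 = 0.143600 × 0.679 + 0.035 = 0.132504.
u_2 = 0.132504 × 0.679 + 0.035 = 0.124970.
u_3 = 0.124970 × 0.679 + 0.035 = 0.119855.

Unemployment rate after three quarters ≈ 11.99%.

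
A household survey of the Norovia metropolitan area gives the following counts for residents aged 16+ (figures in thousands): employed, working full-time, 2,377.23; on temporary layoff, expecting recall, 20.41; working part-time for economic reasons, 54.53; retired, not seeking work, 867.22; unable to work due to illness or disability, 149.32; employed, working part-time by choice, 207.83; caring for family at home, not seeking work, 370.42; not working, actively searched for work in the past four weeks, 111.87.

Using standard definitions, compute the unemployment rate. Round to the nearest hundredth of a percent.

Unemployment rate ≈ 4.77%.

Employed = 2,377.23 + 54.53 + 207.83 = 2,639.59 thousand (anyone who worked, including part-time for economic reasons, counts as employed).
Unemployed = 20.41 + 111.87 = 132.28 thousand (jobless and actively searching, or on temporary layoff).
Labor force = 2,639.59 + 132.28 = 2,771.87 thousand.
Unemployment rate = 132.28 / 2,771.87 = 4.77%.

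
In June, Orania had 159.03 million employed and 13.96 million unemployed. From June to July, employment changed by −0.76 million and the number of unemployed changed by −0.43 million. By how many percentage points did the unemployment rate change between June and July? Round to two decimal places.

The unemployment rate changed by −0.19 percentage points.

June: labor force = 159.03 + 13.96 = 172.99; u = 13.96/172.99 = 8.07%.
July: labor force = 158.27 + 13.53 = 171.80; u = 13.53/171.80 = 7.88%.
Change = 7.88% − 8.07% = −0.19 pp.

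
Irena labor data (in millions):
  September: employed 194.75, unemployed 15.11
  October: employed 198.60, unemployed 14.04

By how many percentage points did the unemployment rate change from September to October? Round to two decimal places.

The unemployment rate changed by −0.60 percentage points.

September: labor force = 194.75 + 15.11 = 209.86; u = 15.11/209.86 = 7.20%.
October: labor force = 198.60 + 14.04 = 212.64; u = 14.04/212.64 = 6.60%.
Change = 6.60% − 7.20% = −0.60 pp.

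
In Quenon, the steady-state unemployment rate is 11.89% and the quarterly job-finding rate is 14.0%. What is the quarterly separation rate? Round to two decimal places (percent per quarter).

Separation rate ≈ 1.89% per quarter.

From u* = s/(s+f): s = u·f/(1−u).
s = 0.1189 × 14.0 / (1 − 0.1189) = 1.6646 / 0.8811 ≈ 1.89% per quarter.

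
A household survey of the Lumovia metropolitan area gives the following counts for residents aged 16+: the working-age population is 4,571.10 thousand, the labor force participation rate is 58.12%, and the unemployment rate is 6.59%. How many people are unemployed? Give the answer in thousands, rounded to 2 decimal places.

About 175.08 thousand are unemployed.

Labor force = 0.5812 × 4,571.10 = 2,656.72 thousand.
Unemployed = 0.0659 × 2,656.72 ≈ 175.08 thousand.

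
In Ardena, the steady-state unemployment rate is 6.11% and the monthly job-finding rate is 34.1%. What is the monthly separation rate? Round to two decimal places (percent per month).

From u* = s/(s+f): s = u·f/(1−u).
s = 0.0611 × 34.1 / (1 − 0.0611) = 2.0835 / 0.9389 ≈ 2.22% per month.

Separation rate ≈ 2.22% per month.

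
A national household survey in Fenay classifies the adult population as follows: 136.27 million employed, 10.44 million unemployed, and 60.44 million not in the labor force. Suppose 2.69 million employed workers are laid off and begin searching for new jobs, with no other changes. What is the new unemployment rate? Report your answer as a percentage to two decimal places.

New unemployment rate ≈ 8.95%.

Initially, labor force = 136.27 + 10.44 = 146.71 million, so u = 10.44/146.71 = 7.12%.
After the change, employed falls and unemployed rises by 2.69; labor force unchanged → E = 133.58, U = 13.13, labor force = 146.71 million.
New unemployment rate = 13.13 / 146.71 = 8.95%.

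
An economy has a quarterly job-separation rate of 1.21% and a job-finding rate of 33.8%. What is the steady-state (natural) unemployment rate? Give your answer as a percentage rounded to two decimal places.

Steady-state unemployment rate ≈ 3.46%.

At steady state the flows balance: s·E = f·U, so U/(E+U) = s/(s+f).
u* = 1.21 / (1.21 + 33.8) = 1.21 / 35.01 = 3.46%.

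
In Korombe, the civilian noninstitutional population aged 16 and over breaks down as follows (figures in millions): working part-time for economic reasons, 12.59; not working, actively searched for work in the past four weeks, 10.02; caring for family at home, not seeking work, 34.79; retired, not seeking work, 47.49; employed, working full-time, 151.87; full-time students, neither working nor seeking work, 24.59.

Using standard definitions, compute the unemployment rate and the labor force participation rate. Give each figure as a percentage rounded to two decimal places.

Unemployment rate ≈ 5.74%; labor force participation rate ≈ 62.02%.

Employed = 12.59 + 151.87 = 164.46 million (anyone who worked, including part-time for economic reasons, counts as employed).
Unemployed = 10.02 million.
Labor force = 164.46 + 10.02 = 174.48 million.
Not in labor force = 34.79 + 47.49 + 24.59 = 106.87 million (those not working and not actively searching are outside the labor force).
Civilian working-age population = 174.48 + 106.87 = 281.35 million.
Unemployment rate = 10.02 / 174.48 = 5.74%.
Labor force participation rate = 174.48 / 281.35 = 62.02%.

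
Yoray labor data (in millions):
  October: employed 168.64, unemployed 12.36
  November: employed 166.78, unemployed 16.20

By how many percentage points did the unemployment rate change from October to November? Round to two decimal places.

October: labor force = 168.64 + 12.36 = 181.00; u = 12.36/181.00 = 6.83%.
November: labor force = 166.78 + 16.20 = 182.98; u = 16.20/182.98 = 8.85%.
Change = 8.85% − 6.83% = +2.02 pp.

The unemployment rate changed by +2.02 percentage points.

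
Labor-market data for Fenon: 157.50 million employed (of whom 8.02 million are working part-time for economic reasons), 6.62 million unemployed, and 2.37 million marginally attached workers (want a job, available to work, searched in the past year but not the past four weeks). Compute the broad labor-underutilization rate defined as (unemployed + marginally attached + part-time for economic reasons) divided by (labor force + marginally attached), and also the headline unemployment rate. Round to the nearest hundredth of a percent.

Labor force = 157.50 + 6.62 = 164.12 million.
Numerator = 6.62 + 2.37 + 8.02 = 17.01 million.
Denominator = 164.12 + 2.37 = 166.49 million.
Broad rate = 17.01 / 166.49 = 10.22%.
Headline unemployment rate = 6.62 / 164.12 = 4.03%.

Broad underutilization rate ≈ 10.22%; headline unemployment rate ≈ 4.03%.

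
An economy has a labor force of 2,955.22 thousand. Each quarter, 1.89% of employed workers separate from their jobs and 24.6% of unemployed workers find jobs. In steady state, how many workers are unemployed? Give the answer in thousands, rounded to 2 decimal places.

Steady-state unemployment rate u* = s/(s+f) = 1.89/(1.89+24.6) = 0.071348.
Unemployed = u* × labor force = 0.071348 × 2,955.22 ≈ 210.85 thousand.

About 210.85 thousand are unemployed in steady state.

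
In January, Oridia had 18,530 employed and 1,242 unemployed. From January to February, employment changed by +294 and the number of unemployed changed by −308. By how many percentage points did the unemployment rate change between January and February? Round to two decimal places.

The unemployment rate changed by −1.55 percentage points.

January: labor force = 18,530 + 1,242 = 19,772; u = 1,242/19,772 = 6.28%.
February: labor force = 18,824 + 934 = 19,758; u = 934/19,758 = 4.73%.
Change = 4.73% − 6.28% = −1.55 pp.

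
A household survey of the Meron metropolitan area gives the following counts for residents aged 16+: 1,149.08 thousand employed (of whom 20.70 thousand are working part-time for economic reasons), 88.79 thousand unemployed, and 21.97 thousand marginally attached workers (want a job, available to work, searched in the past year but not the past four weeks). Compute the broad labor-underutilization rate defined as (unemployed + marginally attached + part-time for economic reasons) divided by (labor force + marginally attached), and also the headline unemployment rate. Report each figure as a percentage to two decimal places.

Labor force = 1,149.08 + 88.79 = 1,237.87 thousand.
Numerator = 88.79 + 21.97 + 20.70 = 131.46 thousand.
Denominator = 1,237.87 + 21.97 = 1,259.84 thousand.
Broad rate = 131.46 / 1,259.84 = 10.43%.
Headline unemployment rate = 88.79 / 1,237.87 = 7.17%.

Broad underutilization rate ≈ 10.43%; headline unemployment rate ≈ 7.17%.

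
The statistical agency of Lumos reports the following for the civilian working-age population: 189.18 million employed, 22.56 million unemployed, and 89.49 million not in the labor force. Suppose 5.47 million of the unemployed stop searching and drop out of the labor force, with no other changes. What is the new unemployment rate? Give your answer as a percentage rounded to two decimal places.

Initially, labor force = 189.18 + 22.56 = 211.74 million, so u = 22.56/211.74 = 10.65%.
After the change, unemployed and labor force both fall by 5.47 → E = 189.18, U = 17.09, labor force = 206.27 million.
New unemployment rate = 17.09 / 206.27 = 8.29%.

New unemployment rate ≈ 8.29%.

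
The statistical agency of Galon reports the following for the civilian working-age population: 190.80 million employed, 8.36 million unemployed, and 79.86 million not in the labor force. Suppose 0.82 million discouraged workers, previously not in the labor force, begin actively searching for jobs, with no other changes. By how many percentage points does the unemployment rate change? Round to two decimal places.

The unemployment rate changes by +0.39 percentage points.

Initially, labor force = 190.80 + 8.36 = 199.16 million, so u = 8.36/199.16 = 4.20%.
After the change, unemployed and labor force both rise by 0.82 → E = 190.80, U = 9.18, labor force = 199.98 million.
New unemployment rate = 9.18 / 199.98 = 4.59%.
Change = 4.59% − 4.20% = +0.39 percentage points.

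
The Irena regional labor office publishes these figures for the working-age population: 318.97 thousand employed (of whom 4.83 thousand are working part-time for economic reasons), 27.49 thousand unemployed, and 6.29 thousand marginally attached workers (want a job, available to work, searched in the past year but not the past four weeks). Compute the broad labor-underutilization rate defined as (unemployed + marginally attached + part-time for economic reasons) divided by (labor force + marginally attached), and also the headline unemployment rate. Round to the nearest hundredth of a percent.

Labor force = 318.97 + 27.49 = 346.46 thousand.
Numerator = 27.49 + 6.29 + 4.83 = 38.61 thousand.
Denominator = 346.46 + 6.29 = 352.75 thousand.
Broad rate = 38.61 / 352.75 = 10.95%.
Headline unemployment rate = 27.49 / 346.46 = 7.93%.

Broad underutilization rate ≈ 10.95%; headline unemployment rate ≈ 7.93%.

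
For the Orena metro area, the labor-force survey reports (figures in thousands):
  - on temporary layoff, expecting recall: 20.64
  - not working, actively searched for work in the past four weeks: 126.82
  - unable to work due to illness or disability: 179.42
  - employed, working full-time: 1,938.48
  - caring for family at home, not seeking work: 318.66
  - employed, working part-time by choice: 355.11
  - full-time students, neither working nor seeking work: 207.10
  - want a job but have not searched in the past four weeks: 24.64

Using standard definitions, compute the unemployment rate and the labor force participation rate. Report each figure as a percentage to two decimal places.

Employed = 1,938.48 + 355.11 = 2,293.59 thousand.
Unemployed = 20.64 + 126.82 = 147.46 thousand (jobless and actively searching, or on temporary layoff).
Labor force = 2,293.59 + 147.46 = 2,441.05 thousand.
Not in labor force = 179.42 + 318.66 + 207.10 + 24.64 = 729.82 thousand (those not working and not actively searching are outside the labor force — including those who want a job but have given up searching).
Civilian working-age population = 2,441.05 + 729.82 = 3,170.87 thousand.
Unemployment rate = 147.46 / 2,441.05 = 6.04%.
Labor force participation rate = 2,441.05 / 3,170.87 = 76.98%.

Unemployment rate ≈ 6.04%; labor force participation rate ≈ 76.98%.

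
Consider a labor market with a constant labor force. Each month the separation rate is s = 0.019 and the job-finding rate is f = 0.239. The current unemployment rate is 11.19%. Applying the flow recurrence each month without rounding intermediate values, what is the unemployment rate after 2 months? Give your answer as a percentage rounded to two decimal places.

With a fixed labor force, u_{t+1} = u_t + s·(1−u_t) − f·u_t = u_t·(1−s−f) + s.
Here 1−s−f = 0.742 and s = 0.019.
u_1 = 0.111900 × 0.742 + 0.019 = 0.102030.
u_2 = 0.102030 × 0.742 + 0.019 = 0.094706.

Unemployment rate after two months ≈ 9.47%.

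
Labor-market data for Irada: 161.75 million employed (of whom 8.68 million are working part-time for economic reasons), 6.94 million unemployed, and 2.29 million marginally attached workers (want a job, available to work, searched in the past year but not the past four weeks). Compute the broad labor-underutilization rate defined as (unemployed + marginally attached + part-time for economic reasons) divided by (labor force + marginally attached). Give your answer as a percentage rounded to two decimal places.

Labor force = 161.75 + 6.94 = 168.69 million.
Numerator = 6.94 + 2.29 + 8.68 = 17.91 million.
Denominator = 168.69 + 2.29 = 170.98 million.
Broad rate = 17.91 / 170.98 = 10.47%.

Broad underutilization rate ≈ 10.47%.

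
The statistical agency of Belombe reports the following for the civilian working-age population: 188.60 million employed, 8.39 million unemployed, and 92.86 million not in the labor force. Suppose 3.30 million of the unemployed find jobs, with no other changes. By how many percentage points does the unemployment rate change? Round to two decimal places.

Initially, labor force = 188.60 + 8.39 = 196.99 million, so u = 8.39/196.99 = 4.26%.
After the change, unemployed falls and employed rises by 3.30; labor force unchanged → E = 191.90, U = 5.09, labor force = 196.99 million.
New unemployment rate = 5.09 / 196.99 = 2.58%.
Change = 2.58% − 4.26% = −1.68 percentage points.

The unemployment rate changes by −1.68 percentage points.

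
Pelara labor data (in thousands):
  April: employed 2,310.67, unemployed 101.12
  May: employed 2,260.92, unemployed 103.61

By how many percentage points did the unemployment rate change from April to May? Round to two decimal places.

April: labor force = 2,310.67 + 101.12 = 2,411.79; u = 101.12/2,411.79 = 4.19%.
May: labor force = 2,260.92 + 103.61 = 2,364.53; u = 103.61/2,364.53 = 4.38%.
Change = 4.38% − 4.19% = +0.19 pp.

The unemployment rate changed by +0.19 percentage points.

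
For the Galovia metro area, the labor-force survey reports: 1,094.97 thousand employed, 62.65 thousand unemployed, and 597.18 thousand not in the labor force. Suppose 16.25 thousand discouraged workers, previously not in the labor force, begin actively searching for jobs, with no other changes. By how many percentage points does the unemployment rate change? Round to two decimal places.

The unemployment rate changes by +1.31 percentage points.

Initially, labor force = 1,094.97 + 62.65 = 1,157.62 thousand, so u = 62.65/1,157.62 = 5.41%.
After the change, unemployed and labor force both rise by 16.25 → E = 1,094.97, U = 78.90, labor force = 1,173.87 thousand.
New unemployment rate = 78.90 / 1,173.87 = 6.72%.
Change = 6.72% − 5.41% = +1.31 percentage points.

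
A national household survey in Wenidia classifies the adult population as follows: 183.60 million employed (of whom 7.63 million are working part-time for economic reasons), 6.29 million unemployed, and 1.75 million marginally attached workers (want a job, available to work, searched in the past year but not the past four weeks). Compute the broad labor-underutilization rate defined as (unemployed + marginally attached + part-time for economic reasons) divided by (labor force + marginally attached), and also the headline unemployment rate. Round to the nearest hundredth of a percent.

Labor force = 183.60 + 6.29 = 189.89 million.
Numerator = 6.29 + 1.75 + 7.63 = 15.67 million.
Denominator = 189.89 + 1.75 = 191.64 million.
Broad rate = 15.67 / 191.64 = 8.18%.
Headline unemployment rate = 6.29 / 189.89 = 3.31%.

Broad underutilization rate ≈ 8.18%; headline unemployment rate ≈ 3.31%.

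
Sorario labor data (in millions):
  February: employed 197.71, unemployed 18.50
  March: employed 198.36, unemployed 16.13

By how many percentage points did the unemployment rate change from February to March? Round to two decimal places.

February: labor force = 197.71 + 18.50 = 216.21; u = 18.50/216.21 = 8.56%.
March: labor force = 198.36 + 16.13 = 214.49; u = 16.13/214.49 = 7.52%.
Change = 7.52% − 8.56% = −1.04 pp.

The unemployment rate changed by −1.04 percentage points.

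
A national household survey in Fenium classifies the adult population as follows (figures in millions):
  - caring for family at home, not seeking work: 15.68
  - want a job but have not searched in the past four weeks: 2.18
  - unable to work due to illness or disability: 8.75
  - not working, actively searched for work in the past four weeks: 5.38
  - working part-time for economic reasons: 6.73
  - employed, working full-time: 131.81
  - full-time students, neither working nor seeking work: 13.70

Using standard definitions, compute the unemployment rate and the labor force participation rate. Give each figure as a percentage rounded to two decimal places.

Employed = 6.73 + 131.81 = 138.54 million (anyone who worked, including part-time for economic reasons, counts as employed).
Unemployed = 5.38 million.
Labor force = 138.54 + 5.38 = 143.92 million.
Not in labor force = 15.68 + 2.18 + 8.75 + 13.70 = 40.31 million (those not working and not actively searching are outside the labor force — including those who want a job but have given up searching).
Civilian working-age population = 143.92 + 40.31 = 184.23 million.
Unemployment rate = 5.38 / 143.92 = 3.74%.
Labor force participation rate = 143.92 / 184.23 = 78.12%.

Unemployment rate ≈ 3.74%; labor force participation rate ≈ 78.12%.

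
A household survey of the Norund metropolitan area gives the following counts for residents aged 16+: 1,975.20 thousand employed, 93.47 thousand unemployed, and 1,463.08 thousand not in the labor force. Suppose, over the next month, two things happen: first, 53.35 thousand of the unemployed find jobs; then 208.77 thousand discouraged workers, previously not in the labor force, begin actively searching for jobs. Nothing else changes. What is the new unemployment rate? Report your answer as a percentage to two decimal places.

New unemployment rate ≈ 10.93%.

Initially, labor force = 1,975.20 + 93.47 = 2,068.67 thousand, so u = 93.47/2,068.67 = 4.52%.
After the first change, unemployed falls and employed rises by 53.35; labor force unchanged → E = 2,028.55, U = 40.12, labor force = 2,068.67 thousand.
After the second change, unemployed and labor force both rise by 208.77 → E = 2,028.55, U = 248.89, labor force = 2,277.44 thousand.
New unemployment rate = 248.89 / 2,277.44 = 10.93%.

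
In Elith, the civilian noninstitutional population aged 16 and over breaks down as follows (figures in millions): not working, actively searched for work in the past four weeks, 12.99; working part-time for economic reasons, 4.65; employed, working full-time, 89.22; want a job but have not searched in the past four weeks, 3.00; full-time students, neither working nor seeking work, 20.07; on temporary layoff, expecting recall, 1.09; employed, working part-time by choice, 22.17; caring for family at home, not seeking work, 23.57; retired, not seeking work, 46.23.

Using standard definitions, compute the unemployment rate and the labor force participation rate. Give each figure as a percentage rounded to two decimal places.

Employed = 4.65 + 89.22 + 22.17 = 116.04 million (anyone who worked, including part-time for economic reasons, counts as employed).
Unemployed = 12.99 + 1.09 = 14.08 million (jobless and actively searching, or on temporary layoff).
Labor force = 116.04 + 14.08 = 130.12 million.
Not in labor force = 3.00 + 20.07 + 23.57 + 46.23 = 92.87 million (those not working and not actively searching are outside the labor force — including those who want a job but have given up searching).
Civilian working-age population = 130.12 + 92.87 = 222.99 million.
Unemployment rate = 14.08 / 130.12 = 10.82%.
Labor force participation rate = 130.12 / 222.99 = 58.35%.

Unemployment rate ≈ 10.82%; labor force participation rate ≈ 58.35%.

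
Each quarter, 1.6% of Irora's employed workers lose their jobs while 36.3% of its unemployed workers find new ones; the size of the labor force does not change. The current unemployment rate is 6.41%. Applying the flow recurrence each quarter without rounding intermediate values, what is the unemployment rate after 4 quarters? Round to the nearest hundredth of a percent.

With a fixed labor force, u_{t+1} = u_t + s·(1−u_t) − f·u_t = u_t·(1−s−f) + s.
Here 1−s−f = 0.621 and s = 0.016.
u_1 = 0.064100 × 0.621 + 0.016 = 0.055806.
u_2 = 0.055806 × 0.621 + 0.016 = 0.050656.
u_3 = 0.050656 × 0.621 + 0.016 = 0.047457.
u_4 = 0.047457 × 0.621 + 0.016 = 0.045471.

Unemployment rate after four quarters ≈ 4.55%.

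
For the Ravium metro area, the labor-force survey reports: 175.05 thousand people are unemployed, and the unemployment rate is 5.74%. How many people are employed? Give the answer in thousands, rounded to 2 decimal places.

About 2,874.60 thousand are employed.

Labor force = U / u = 175.05 / 0.0574 ≈ 3,049.65 thousand.
Employed = labor force − unemployed = 3,049.65 − 175.05 = 2,874.60 thousand.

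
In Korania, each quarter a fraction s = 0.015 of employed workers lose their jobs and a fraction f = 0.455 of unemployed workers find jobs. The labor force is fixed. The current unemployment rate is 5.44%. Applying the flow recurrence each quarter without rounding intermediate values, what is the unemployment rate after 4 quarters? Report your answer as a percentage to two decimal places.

With a fixed labor force, u_{t+1} = u_t + s·(1−u_t) − f·u_t = u_t·(1−s−f) + s.
Here 1−s−f = 0.530 and s = 0.015.
u_1 = 0.054400 × 0.530 + 0.015 = 0.043832.
u_2 = 0.043832 × 0.530 + 0.015 = 0.038231.
u_3 = 0.038231 × 0.530 + 0.015 = 0.035262.
u_4 = 0.035262 × 0.530 + 0.015 = 0.033689.

Unemployment rate after four quarters ≈ 3.37%.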